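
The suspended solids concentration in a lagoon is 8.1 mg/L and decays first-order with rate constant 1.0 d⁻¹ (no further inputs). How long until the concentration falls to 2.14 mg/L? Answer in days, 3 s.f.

1.33 d

t = ln(C₀/C)/k = ln(8.1/2.14)/1.0 = 1.331/1.0 = 1.331 d.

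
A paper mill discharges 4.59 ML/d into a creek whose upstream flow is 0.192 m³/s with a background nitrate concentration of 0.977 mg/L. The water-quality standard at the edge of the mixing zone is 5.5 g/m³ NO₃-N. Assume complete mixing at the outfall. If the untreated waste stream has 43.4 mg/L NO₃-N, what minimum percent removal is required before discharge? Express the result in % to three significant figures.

4.59 ML/d = 0.05312 m³/s.
Mass balance: 5.5·0.2451 = 0.05312·Cₑ + 0.192·0.977.
Cₑ = (1.348 − 0.1876) / 0.05312 = 21.85 mg/L.
Required removal = 1 − 21.85/43.4 = 49.66 %.

49.7 %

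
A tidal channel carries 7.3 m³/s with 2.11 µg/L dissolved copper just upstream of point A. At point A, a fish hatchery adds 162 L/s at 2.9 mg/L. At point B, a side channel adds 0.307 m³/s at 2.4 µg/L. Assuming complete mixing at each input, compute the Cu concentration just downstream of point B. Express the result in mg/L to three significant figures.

0.0625 mg/L

2.11 µg/L = 0.00211 mg/L.
162 L/s = 0.162 m³/s.
After input A: C = (7.3·0.00211 + 0.162·2.9) / 7.462 = 0.06502 mg/L.
2.4 µg/L = 0.0024 mg/L.
After input B: C = (7.462·0.06502 + 0.307·0.0024) / 7.769 = 0.06255 mg/L.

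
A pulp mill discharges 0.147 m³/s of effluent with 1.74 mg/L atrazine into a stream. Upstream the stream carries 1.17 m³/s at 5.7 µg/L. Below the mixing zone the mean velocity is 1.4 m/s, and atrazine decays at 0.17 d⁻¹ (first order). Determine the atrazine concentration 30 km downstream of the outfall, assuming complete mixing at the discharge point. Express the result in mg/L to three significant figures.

0.191 mg/L

5.7 µg/L = 0.0057 mg/L.
After complete mixing, C₀ = (0.147·1.74 + 1.17·0.0057) / 1.317 = 0.1993 mg/L.
Travel time t = 3e+04 m / 1.4 m/s = 2.143e+04 s = 0.248 d.
C = 0.1993·exp(−0.17·0.248) = 0.1993·0.9587 = 0.1911 mg/L.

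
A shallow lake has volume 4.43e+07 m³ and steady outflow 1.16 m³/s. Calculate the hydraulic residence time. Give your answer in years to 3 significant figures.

Q = 1.16 m³/s × 3.156e+07 s/yr = 3.661e+07 m³/yr.
Hydraulic residence time τ = V/Q = 4.43e+07/3.661e+07 = 1.21 yr.

1.21 yr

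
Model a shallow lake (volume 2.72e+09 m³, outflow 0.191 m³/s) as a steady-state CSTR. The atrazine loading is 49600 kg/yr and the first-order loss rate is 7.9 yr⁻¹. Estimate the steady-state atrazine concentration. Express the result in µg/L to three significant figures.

Outflow Q = 0.191 m³/s × 3.156e+07 s/yr = 6.028e+06 m³/yr.
Steady-state CSTR mass balance: W = Q·C + k·V·C, so C = W/(Q + kV).
Q + kV = 6.028e+06 + 7.9·2.72e+09 = 2.149e+10 m³/yr.
C = 49600/2.149e+10 = 2.308e-06 kg/m³ = 0.002308 mg/L = 2.308 µg/L.

2.31 µg/L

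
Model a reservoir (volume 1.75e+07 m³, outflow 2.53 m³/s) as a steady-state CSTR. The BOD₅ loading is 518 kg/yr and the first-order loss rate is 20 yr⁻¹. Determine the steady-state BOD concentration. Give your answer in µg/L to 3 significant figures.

Outflow Q = 2.53 m³/s × 3.156e+07 s/yr = 7.984e+07 m³/yr.
Steady-state CSTR mass balance: W = Q·C + k·V·C, so C = W/(Q + kV).
Q + kV = 7.984e+07 + 20·1.75e+07 = 4.298e+08 m³/yr.
C = 518/4.298e+08 = 1.205e-06 kg/m³ = 0.001205 mg/L = 1.205 µg/L.

1.21 µg/L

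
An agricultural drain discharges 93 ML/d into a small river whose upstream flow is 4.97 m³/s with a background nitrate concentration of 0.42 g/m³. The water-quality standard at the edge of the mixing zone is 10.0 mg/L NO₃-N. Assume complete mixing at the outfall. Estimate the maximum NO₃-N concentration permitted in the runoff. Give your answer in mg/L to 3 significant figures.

54.2 mg/L

93 ML/d = 1.076 m³/s.
Mass balance: 10·6.046 = 1.076·Cₑ + 4.97·0.42.
Cₑ = (60.46 − 2.087) / 1.076 = 54.23 mg/L.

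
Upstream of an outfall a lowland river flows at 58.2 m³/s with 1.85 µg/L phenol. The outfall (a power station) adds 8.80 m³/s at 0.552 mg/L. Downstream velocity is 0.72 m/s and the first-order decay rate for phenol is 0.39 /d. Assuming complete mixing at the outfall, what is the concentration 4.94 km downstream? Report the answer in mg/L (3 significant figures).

0.0718 mg/L

1.85 µg/L = 0.00185 mg/L.
After complete mixing, C₀ = (8.8·0.552 + 58.2·0.00185) / 67 = 0.07411 mg/L.
Travel time t = 4940 m / 0.72 m/s = 6861 s = 0.07941 d.
C = 0.07411·exp(−0.39·0.07941) = 0.07411·0.9695 = 0.07185 mg/L.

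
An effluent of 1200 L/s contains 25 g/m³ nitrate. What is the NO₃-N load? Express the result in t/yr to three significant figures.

1200 L/s = 1.2 m³/s.
Mass flux = Q·C = 1.2 m³/s × 25 g/m³ = 30 g/s.
= 30 g/s × 31.56 = 946.7 t/yr.

947 t/yr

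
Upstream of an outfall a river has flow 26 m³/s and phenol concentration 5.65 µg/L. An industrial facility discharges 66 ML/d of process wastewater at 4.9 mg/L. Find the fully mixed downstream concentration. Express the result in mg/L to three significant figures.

66 ML/d = 0.7639 m³/s.
5.65 µg/L = 0.00565 mg/L.
By mass balance at complete mixing, C = (0.7639·4.9 + 26·0.00565) / (0.7639 + 26) = 3.89/26.76 = 0.1453 mg/L.

0.145 mg/L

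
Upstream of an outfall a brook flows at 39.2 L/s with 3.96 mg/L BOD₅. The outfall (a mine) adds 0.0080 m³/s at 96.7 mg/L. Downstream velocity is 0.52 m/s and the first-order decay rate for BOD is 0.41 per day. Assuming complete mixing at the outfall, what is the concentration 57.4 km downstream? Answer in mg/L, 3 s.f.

39.2 L/s = 0.0392 m³/s.
After complete mixing, C₀ = (0.008·96.7 + 0.0392·3.96) / 0.0472 = 19.68 mg/L.
Travel time t = 5.74e+04 m / 0.52 m/s = 1.104e+05 s = 1.278 d.
C = 19.68·exp(−0.41·1.278) = 19.68·0.5923 = 11.65 mg/L.

11.7 mg/L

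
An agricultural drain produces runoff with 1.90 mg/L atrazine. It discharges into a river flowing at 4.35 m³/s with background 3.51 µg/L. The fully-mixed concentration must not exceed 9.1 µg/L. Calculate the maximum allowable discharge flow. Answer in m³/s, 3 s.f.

3.51 µg/L = 0.00351 mg/L.
9.1 µg/L = 0.0091 mg/L.
Mass balance at complete mixing: C_std·(Q_w + Q_r) = Q_w·C_e + Q_r·C_b.
Rearranging, Q_w = Q_r·(C_std − C_b)/(C_e − C_std) = 4.35·(0.0091 − 0.00351) / (1.9 − 0.0091) = 0.01286 m³/s.

0.0129 m³/s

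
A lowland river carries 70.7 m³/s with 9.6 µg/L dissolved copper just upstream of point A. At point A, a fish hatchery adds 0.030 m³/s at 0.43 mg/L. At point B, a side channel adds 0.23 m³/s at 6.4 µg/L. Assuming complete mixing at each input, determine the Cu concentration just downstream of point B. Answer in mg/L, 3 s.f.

0.00977 mg/L

9.6 µg/L = 0.0096 mg/L.
After input A: C = (70.7·0.0096 + 0.03·0.43) / 70.73 = 0.009778 mg/L.
6.4 µg/L = 0.0064 mg/L.
After input B: C = (70.73·0.009778 + 0.23·0.0064) / 70.96 = 0.009767 mg/L.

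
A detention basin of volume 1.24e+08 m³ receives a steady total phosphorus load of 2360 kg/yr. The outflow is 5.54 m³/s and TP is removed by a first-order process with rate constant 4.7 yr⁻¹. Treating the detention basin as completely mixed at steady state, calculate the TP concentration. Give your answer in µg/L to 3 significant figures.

3.11 µg/L

Outflow Q = 5.54 m³/s × 3.156e+07 s/yr = 1.748e+08 m³/yr.
Steady-state CSTR mass balance: W = Q·C + k·V·C, so C = W/(Q + kV).
Q + kV = 1.748e+08 + 4.7·1.24e+08 = 7.576e+08 m³/yr.
C = 2360/7.576e+08 = 3.115e-06 kg/m³ = 0.003115 mg/L = 3.115 µg/L.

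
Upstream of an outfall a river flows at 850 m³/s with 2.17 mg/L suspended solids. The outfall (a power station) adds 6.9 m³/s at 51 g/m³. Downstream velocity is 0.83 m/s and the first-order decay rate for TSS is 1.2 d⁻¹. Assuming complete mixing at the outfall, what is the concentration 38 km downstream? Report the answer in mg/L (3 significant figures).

After complete mixing, C₀ = (6.9·51 + 850·2.17) / 856.9 = 2.563 mg/L.
Travel time t = 3.8e+04 m / 0.83 m/s = 4.578e+04 s = 0.5299 d.
C = 2.563·exp(−1.2·0.5299) = 2.563·0.5295 = 1.357 mg/L.

1.36 mg/L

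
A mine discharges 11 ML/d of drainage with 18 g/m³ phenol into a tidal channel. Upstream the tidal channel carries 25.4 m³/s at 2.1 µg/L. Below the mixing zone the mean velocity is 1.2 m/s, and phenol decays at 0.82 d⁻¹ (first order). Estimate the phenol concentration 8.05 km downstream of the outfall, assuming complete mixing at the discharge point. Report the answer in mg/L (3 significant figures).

0.0862 mg/L

11 ML/d = 0.1273 m³/s.
2.1 µg/L = 0.0021 mg/L.
After complete mixing, C₀ = (0.1273·18 + 25.4·0.0021) / 25.53 = 0.09186 mg/L.
Travel time t = 8050 m / 1.2 m/s = 6708 s = 0.07764 d.
C = 0.09186·exp(−0.82·0.07764) = 0.09186·0.9383 = 0.0862 mg/L.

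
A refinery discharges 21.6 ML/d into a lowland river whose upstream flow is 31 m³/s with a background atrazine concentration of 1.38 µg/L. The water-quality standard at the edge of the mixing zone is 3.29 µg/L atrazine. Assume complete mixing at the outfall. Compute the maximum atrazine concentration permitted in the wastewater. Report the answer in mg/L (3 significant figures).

0.240 mg/L

21.6 ML/d = 0.25 m³/s.
1.38 µg/L = 0.00138 mg/L.
3.29 µg/L = 0.00329 mg/L.
Mass balance: 0.00329·31.25 = 0.25·Cₑ + 31·0.00138.
Cₑ = (0.1028 − 0.04278) / 0.25 = 0.2401 mg/L.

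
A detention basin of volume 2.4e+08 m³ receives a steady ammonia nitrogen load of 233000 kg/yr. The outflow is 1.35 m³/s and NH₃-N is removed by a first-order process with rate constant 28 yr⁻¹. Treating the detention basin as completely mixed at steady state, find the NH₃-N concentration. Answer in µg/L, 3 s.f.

Outflow Q = 1.35 m³/s × 3.156e+07 s/yr = 4.26e+07 m³/yr.
Steady-state CSTR mass balance: W = Q·C + k·V·C, so C = W/(Q + kV).
Q + kV = 4.26e+07 + 28·2.4e+08 = 6.763e+09 m³/yr.
C = 233000/6.763e+09 = 3.445e-05 kg/m³ = 0.03445 mg/L = 34.45 µg/L.

34.5 µg/L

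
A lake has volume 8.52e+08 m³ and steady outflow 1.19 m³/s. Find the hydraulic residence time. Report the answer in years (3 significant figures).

Q = 1.19 m³/s × 3.156e+07 s/yr = 3.755e+07 m³/yr.
Hydraulic residence time τ = V/Q = 8.52e+08/3.755e+07 = 22.69 yr.

22.7 yr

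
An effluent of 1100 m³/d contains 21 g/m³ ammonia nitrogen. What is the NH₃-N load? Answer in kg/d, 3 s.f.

23.1 kg/d

1100 m³/d = 0.01273 m³/s.
Mass flux = Q·C = 0.01273 m³/s × 21 g/m³ = 0.2674 g/s.
= 0.2674 g/s × 86.4 = 23.1 kg/d.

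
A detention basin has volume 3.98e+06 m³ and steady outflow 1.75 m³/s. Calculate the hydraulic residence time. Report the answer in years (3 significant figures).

0.0721 yr

Q = 1.75 m³/s × 3.156e+07 s/yr = 5.523e+07 m³/yr.
Hydraulic residence time τ = V/Q = 3.98e+06/5.523e+07 = 0.07207 yr.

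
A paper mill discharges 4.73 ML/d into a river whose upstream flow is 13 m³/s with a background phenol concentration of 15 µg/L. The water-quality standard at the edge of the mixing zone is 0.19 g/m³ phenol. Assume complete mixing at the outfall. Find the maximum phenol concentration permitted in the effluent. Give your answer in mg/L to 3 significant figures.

4.73 ML/d = 0.05475 m³/s.
15 µg/L = 0.015 mg/L.
Mass balance: 0.19·13.05 = 0.05475·Cₑ + 13·0.015.
Cₑ = (2.48 − 0.195) / 0.05475 = 41.75 mg/L.

41.7 mg/L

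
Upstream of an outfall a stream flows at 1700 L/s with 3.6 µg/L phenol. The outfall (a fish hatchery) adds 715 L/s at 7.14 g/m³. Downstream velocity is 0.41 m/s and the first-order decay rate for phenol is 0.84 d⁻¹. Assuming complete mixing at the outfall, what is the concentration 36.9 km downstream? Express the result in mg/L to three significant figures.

715 L/s = 0.715 m³/s.
1700 L/s = 1.7 m³/s.
3.6 µg/L = 0.0036 mg/L.
After complete mixing, C₀ = (0.715·7.14 + 1.7·0.0036) / 2.415 = 2.116 mg/L.
Travel time t = 3.69e+04 m / 0.41 m/s = 9e+04 s = 1.042 d.
C = 2.116·exp(−0.84·1.042) = 2.116·0.4169 = 0.8823 mg/L.

0.882 mg/L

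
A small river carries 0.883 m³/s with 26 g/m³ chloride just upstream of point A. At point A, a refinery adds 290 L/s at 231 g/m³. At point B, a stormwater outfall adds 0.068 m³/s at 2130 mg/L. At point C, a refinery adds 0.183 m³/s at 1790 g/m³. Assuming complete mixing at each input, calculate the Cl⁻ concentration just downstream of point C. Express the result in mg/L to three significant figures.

395 mg/L

290 L/s = 0.29 m³/s.
After input A: C = (0.883·26 + 0.29·231) / 1.173 = 76.68 mg/L.
After input B: C = (1.173·76.68 + 0.068·2130) / 1.241 = 189.2 mg/L.
After input C: C = (1.241·189.2 + 0.183·1790) / 1.424 = 394.9 mg/L.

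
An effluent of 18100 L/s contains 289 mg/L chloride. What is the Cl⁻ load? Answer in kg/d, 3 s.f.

452000 kg/d

18100 L/s = 18.1 m³/s.
Mass flux = Q·C = 18.1 m³/s × 289 g/m³ = 5231 g/s.
= 5231 g/s × 86.4 = 4.519e+05 kg/d.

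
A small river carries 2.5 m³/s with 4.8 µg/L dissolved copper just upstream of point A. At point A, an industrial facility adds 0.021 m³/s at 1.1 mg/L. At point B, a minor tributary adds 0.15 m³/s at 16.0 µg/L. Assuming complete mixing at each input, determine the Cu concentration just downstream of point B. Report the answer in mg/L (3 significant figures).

0.0140 mg/L

4.8 µg/L = 0.0048 mg/L.
After input A: C = (2.5·0.0048 + 0.021·1.1) / 2.521 = 0.01392 mg/L.
16.0 µg/L = 0.016 mg/L.
After input B: C = (2.521·0.01392 + 0.15·0.016) / 2.671 = 0.01404 mg/L.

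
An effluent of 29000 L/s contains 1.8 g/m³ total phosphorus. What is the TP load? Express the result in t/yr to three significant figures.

1650 t/yr

29000 L/s = 29 m³/s.
Mass flux = Q·C = 29 m³/s × 1.8 g/m³ = 52.2 g/s.
= 52.2 g/s × 31.56 = 1647 t/yr.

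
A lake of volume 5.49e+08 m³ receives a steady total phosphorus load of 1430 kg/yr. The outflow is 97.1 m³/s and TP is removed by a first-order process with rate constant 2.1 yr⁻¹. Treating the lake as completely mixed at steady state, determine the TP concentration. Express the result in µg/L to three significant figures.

0.339 µg/L

Outflow Q = 97.1 m³/s × 3.156e+07 s/yr = 3.064e+09 m³/yr.
Steady-state CSTR mass balance: W = Q·C + k·V·C, so C = W/(Q + kV).
Q + kV = 3.064e+09 + 2.1·5.49e+08 = 4.217e+09 m³/yr.
C = 1430/4.217e+09 = 3.391e-07 kg/m³ = 0.0003391 mg/L = 0.3391 µg/L.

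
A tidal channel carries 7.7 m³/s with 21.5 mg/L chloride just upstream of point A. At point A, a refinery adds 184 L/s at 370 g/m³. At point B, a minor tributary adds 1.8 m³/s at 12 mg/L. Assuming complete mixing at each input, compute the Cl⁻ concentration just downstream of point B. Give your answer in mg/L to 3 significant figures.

184 L/s = 0.184 m³/s.
After input A: C = (7.7·21.5 + 0.184·370) / 7.884 = 29.63 mg/L.
After input B: C = (7.884·29.63 + 1.8·12) / 9.684 = 26.36 mg/L.

26.4 mg/L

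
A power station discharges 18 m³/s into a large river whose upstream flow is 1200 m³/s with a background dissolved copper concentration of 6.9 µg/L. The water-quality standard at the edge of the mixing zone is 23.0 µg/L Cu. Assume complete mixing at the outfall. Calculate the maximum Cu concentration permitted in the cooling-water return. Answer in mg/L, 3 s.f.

1.10 mg/L

6.9 µg/L = 0.0069 mg/L.
23.0 µg/L = 0.023 mg/L.
Mass balance: 0.023·1218 = 18·Cₑ + 1200·0.0069.
Cₑ = (28.01 − 8.28) / 18 = 1.096 mg/L.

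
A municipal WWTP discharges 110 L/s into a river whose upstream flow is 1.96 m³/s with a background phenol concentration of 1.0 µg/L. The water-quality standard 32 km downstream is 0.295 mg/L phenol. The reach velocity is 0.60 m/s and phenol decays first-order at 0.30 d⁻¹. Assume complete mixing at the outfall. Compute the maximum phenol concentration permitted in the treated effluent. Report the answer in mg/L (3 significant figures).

6.66 mg/L

110 L/s = 0.11 m³/s.
1.0 µg/L = 0.001 mg/L.
Travel time to the compliance point: t = 3.2e+04/0.60 = 5.333e+04 s = 0.6173 d; decay factor exp(−0.30·0.6173) = 0.831.
So the concentration just after mixing may be at most 0.295/0.831 = 0.355 mg/L.
Mass balance: 0.355·2.07 = 0.11·Cₑ + 1.96·0.001.
Cₑ = (0.7349 − 0.00196) / 0.11 = 6.663 mg/L.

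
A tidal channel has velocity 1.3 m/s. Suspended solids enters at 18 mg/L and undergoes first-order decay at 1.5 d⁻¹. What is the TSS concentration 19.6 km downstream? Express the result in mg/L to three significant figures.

Travel time t = 19.6 km / 1.3 m/s = 1.96e+04/1.3 = 1.508e+04 s = 0.1745 d.
First-order decay: C = 18·exp(−1.5·0.1745) = 18·0.7697 = 13.85 mg/L.

13.9 mg/L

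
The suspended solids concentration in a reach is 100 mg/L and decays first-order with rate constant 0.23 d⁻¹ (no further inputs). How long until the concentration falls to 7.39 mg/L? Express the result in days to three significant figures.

11.3 d

t = ln(C₀/C)/k = ln(100/7.39)/0.23 = 2.605/0.23 = 11.33 d.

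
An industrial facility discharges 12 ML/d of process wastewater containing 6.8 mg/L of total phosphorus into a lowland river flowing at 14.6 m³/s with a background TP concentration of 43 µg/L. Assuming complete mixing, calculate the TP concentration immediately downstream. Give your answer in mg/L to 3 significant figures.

0.107 mg/L

12 ML/d = 0.1389 m³/s.
43 µg/L = 0.043 mg/L.
By mass balance at complete mixing, C = (0.1389·6.8 + 14.6·0.043) / (0.1389 + 14.6) = 1.572/14.74 = 0.1067 mg/L.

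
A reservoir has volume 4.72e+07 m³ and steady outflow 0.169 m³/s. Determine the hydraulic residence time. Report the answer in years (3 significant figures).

8.85 yr

Q = 0.169 m³/s × 3.156e+07 s/yr = 5.333e+06 m³/yr.
Hydraulic residence time τ = V/Q = 4.72e+07/5.333e+06 = 8.85 yr.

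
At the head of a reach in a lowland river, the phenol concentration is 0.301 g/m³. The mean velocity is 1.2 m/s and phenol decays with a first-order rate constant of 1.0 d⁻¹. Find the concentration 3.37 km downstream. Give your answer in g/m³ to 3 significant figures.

0.291 g/m³

Travel time t = 3.37 km / 1.2 m/s = 3370/1.2 = 2808 s = 0.0325 d.
First-order decay: C = 0.301·exp(−1.0·0.0325) = 0.301·0.968 = 0.2914 g/m³.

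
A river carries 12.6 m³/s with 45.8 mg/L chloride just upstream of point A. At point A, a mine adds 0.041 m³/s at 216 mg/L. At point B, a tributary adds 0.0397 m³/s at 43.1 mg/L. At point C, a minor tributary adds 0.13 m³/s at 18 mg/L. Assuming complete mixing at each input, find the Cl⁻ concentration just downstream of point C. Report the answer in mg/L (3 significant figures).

After input A: C = (12.6·45.8 + 0.041·216) / 12.64 = 46.35 mg/L.
After input B: C = (12.64·46.35 + 0.0397·43.1) / 12.68 = 46.34 mg/L.
After input C: C = (12.68·46.34 + 0.13·18) / 12.81 = 46.05 mg/L.

46.1 mg/L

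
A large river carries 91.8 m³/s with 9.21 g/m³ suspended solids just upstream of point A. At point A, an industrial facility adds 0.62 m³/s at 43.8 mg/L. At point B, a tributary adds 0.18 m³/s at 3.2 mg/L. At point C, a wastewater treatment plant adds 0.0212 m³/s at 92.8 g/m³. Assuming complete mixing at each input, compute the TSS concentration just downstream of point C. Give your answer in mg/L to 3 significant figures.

After input A: C = (91.8·9.21 + 0.62·43.8) / 92.42 = 9.442 mg/L.
After input B: C = (92.42·9.442 + 0.18·3.2) / 92.6 = 9.43 mg/L.
After input C: C = (92.6·9.43 + 0.0212·92.8) / 92.62 = 9.449 mg/L.

9.45 mg/L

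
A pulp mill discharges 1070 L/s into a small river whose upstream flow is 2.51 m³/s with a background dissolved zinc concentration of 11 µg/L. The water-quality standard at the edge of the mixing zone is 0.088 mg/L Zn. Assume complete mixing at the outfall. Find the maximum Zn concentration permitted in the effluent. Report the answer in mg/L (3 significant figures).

0.269 mg/L

1070 L/s = 1.07 m³/s.
11 µg/L = 0.011 mg/L.
Mass balance: 0.088·3.58 = 1.07·Cₑ + 2.51·0.011.
Cₑ = (0.315 − 0.02761) / 1.07 = 0.2686 mg/L.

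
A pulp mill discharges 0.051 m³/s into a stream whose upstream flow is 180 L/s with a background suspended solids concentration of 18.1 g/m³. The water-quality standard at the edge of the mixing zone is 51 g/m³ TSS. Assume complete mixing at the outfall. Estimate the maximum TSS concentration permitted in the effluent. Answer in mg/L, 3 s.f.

180 L/s = 0.18 m³/s.
Mass balance: 51·0.231 = 0.051·Cₑ + 0.18·18.1.
Cₑ = (11.78 − 3.258) / 0.051 = 167.1 mg/L.

167 mg/L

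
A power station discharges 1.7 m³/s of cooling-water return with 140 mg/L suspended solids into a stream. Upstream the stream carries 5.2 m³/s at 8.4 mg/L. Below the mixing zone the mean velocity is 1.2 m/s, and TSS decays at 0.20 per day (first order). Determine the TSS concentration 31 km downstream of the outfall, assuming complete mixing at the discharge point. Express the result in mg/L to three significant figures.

38.5 mg/L

After complete mixing, C₀ = (1.7·140 + 5.2·8.4) / 6.9 = 40.82 mg/L.
Travel time t = 3.1e+04 m / 1.2 m/s = 2.583e+04 s = 0.299 d.
C = 40.82·exp(−0.20·0.299) = 40.82·0.942 = 38.45 mg/L.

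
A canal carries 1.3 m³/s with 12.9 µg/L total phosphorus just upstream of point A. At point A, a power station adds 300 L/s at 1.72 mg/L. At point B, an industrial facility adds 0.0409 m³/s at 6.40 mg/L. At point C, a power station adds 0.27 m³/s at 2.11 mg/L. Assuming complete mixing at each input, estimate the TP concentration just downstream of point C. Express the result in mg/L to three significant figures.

12.9 µg/L = 0.0129 mg/L.
300 L/s = 0.3 m³/s.
After input A: C = (1.3·0.0129 + 0.3·1.72) / 1.6 = 0.333 mg/L.
After input B: C = (1.6·0.333 + 0.0409·6.4) / 1.641 = 0.4842 mg/L.
After input C: C = (1.641·0.4842 + 0.27·2.11) / 1.911 = 0.7139 mg/L.

0.714 mg/L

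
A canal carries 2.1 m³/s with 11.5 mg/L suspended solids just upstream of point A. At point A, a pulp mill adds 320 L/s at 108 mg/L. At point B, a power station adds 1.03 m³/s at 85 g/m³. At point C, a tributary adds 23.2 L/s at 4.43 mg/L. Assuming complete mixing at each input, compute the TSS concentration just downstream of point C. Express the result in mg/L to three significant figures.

42.1 mg/L

320 L/s = 0.32 m³/s.
After input A: C = (2.1·11.5 + 0.32·108) / 2.42 = 24.26 mg/L.
After input B: C = (2.42·24.26 + 1.03·85) / 3.45 = 42.39 mg/L.
23.2 L/s = 0.0232 m³/s.
After input C: C = (3.45·42.39 + 0.0232·4.43) / 3.473 = 42.14 mg/L.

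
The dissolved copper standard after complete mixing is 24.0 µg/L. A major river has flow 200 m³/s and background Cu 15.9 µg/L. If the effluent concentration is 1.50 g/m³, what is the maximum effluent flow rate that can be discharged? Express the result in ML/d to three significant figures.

94.8 ML/d

15.9 µg/L = 0.0159 mg/L.
24.0 µg/L = 0.024 mg/L.
Mass balance at complete mixing: C_std·(Q_w + Q_r) = Q_w·C_e + Q_r·C_b.
Rearranging, Q_w = Q_r·(C_std − C_b)/(C_e − C_std) = 200·(0.024 − 0.0159) / (1.5 − 0.024) = 1.098 m³/s.
= 94.83 ML/d.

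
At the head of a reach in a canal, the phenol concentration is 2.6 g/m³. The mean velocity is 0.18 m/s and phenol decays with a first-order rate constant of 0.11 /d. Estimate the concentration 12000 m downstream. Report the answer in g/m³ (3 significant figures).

2.39 g/m³

Travel time t = 12000 m / 0.18 m/s = 1.2e+04/0.18 = 6.667e+04 s = 0.7716 d.
First-order decay: C = 2.6·exp(−0.11·0.7716) = 2.6·0.9186 = 2.388 g/m³.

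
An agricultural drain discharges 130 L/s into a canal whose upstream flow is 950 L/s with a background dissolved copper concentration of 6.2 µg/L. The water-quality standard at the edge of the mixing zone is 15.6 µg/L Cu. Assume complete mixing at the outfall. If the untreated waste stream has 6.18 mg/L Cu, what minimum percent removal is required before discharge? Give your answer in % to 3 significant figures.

130 L/s = 0.13 m³/s.
950 L/s = 0.95 m³/s.
6.2 µg/L = 0.0062 mg/L.
15.6 µg/L = 0.0156 mg/L.
Mass balance: 0.0156·1.08 = 0.13·Cₑ + 0.95·0.0062.
Cₑ = (0.01685 − 0.00589) / 0.13 = 0.08429 mg/L.
Required removal = 1 − 0.08429/6.18 = 98.64 %.

98.6 %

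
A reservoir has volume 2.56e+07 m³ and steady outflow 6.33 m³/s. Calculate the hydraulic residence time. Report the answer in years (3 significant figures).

0.128 yr

Q = 6.33 m³/s × 3.156e+07 s/yr = 1.998e+08 m³/yr.
Hydraulic residence time τ = V/Q = 2.56e+07/1.998e+08 = 0.1282 yr.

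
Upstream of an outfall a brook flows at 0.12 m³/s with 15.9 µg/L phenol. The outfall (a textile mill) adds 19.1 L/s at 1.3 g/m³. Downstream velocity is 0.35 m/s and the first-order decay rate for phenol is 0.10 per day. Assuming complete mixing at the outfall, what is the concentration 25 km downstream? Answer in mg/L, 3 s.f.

0.177 mg/L

19.1 L/s = 0.0191 m³/s.
15.9 µg/L = 0.0159 mg/L.
After complete mixing, C₀ = (0.0191·1.3 + 0.12·0.0159) / 0.1391 = 0.1922 mg/L.
Travel time t = 2.5e+04 m / 0.35 m/s = 7.143e+04 s = 0.8267 d.
C = 0.1922·exp(−0.10·0.8267) = 0.1922·0.9207 = 0.177 mg/L.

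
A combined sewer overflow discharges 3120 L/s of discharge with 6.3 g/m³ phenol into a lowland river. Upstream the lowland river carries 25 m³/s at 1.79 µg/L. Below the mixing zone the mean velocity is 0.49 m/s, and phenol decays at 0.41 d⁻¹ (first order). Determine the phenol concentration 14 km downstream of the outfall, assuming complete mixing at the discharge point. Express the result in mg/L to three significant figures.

0.612 mg/L

3120 L/s = 3.12 m³/s.
1.79 µg/L = 0.00179 mg/L.
After complete mixing, C₀ = (3.12·6.3 + 25·0.00179) / 28.12 = 0.7006 mg/L.
Travel time t = 1.4e+04 m / 0.49 m/s = 2.857e+04 s = 0.3307 d.
C = 0.7006·exp(−0.41·0.3307) = 0.7006·0.8732 = 0.6118 mg/L.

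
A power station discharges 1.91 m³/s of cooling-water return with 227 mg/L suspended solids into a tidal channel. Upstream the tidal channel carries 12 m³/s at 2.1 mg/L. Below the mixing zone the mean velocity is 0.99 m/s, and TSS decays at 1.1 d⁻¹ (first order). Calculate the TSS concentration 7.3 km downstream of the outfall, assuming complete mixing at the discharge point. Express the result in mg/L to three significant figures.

After complete mixing, C₀ = (1.91·227 + 12·2.1) / 13.91 = 32.98 mg/L.
Travel time t = 7300 m / 0.99 m/s = 7374 s = 0.08534 d.
C = 32.98·exp(−1.1·0.08534) = 32.98·0.9104 = 30.03 mg/L.

30.0 mg/L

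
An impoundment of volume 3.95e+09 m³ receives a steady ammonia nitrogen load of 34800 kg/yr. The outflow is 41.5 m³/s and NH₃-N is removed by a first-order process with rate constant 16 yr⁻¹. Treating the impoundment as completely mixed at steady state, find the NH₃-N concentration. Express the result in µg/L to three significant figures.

0.539 µg/L

Outflow Q = 41.5 m³/s × 3.156e+07 s/yr = 1.31e+09 m³/yr.
Steady-state CSTR mass balance: W = Q·C + k·V·C, so C = W/(Q + kV).
Q + kV = 1.31e+09 + 16·3.95e+09 = 6.451e+10 m³/yr.
C = 34800/6.451e+10 = 5.395e-07 kg/m³ = 0.0005395 mg/L = 0.5395 µg/L.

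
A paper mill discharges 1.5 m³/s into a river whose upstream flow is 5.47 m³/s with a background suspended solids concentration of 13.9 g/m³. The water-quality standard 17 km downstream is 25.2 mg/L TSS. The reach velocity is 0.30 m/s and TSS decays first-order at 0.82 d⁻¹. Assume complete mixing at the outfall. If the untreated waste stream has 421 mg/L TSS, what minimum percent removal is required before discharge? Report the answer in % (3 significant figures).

64.4 %

Travel time to the compliance point: t = 1.7e+04/0.30 = 5.667e+04 s = 0.6559 d; decay factor exp(−0.82·0.6559) = 0.584.
So the concentration just after mixing may be at most 25.2/0.584 = 43.15 mg/L.
Mass balance: 43.15·6.97 = 1.5·Cₑ + 5.47·13.9.
Cₑ = (300.7 − 76.03) / 1.5 = 149.8 mg/L.
Required removal = 1 − 149.8/421 = 64.42 %.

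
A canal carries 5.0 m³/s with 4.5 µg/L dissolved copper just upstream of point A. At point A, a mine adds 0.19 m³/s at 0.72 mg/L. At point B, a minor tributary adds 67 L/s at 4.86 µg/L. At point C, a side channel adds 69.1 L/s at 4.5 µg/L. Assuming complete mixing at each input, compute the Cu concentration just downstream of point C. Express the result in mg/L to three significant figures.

0.0300 mg/L

4.5 µg/L = 0.0045 mg/L.
After input A: C = (5·0.0045 + 0.19·0.72) / 5.19 = 0.03069 mg/L.
67 L/s = 0.067 m³/s.
4.86 µg/L = 0.00486 mg/L.
After input B: C = (5.19·0.03069 + 0.067·0.00486) / 5.257 = 0.03036 mg/L.
69.1 L/s = 0.0691 m³/s.
4.5 µg/L = 0.0045 mg/L.
After input C: C = (5.257·0.03036 + 0.0691·0.0045) / 5.326 = 0.03003 mg/L.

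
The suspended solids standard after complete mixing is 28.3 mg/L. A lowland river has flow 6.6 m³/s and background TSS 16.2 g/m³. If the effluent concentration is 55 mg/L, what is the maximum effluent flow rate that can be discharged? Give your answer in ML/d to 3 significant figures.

Mass balance at complete mixing: C_std·(Q_w + Q_r) = Q_w·C_e + Q_r·C_b.
Rearranging, Q_w = Q_r·(C_std − C_b)/(C_e − C_std) = 6.6·(28.3 − 16.2) / (55 − 28.3) = 2.991 m³/s.
= 258.4 ML/d.

258 ML/d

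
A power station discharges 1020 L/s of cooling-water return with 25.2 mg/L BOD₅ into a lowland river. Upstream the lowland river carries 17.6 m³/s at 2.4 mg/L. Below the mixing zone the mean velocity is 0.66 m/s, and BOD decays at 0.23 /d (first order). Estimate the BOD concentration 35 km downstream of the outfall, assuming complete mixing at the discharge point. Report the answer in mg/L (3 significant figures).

1020 L/s = 1.02 m³/s.
After complete mixing, C₀ = (1.02·25.2 + 17.6·2.4) / 18.62 = 3.649 mg/L.
Travel time t = 3.5e+04 m / 0.66 m/s = 5.303e+04 s = 0.6138 d.
C = 3.649·exp(−0.23·0.6138) = 3.649·0.8683 = 3.169 mg/L.

3.17 mg/L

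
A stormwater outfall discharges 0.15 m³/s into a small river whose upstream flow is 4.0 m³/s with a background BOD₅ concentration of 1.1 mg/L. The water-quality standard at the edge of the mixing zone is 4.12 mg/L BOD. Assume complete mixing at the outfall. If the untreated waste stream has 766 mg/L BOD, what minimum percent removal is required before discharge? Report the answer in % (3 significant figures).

88.9 %

Mass balance: 4.12·4.15 = 0.15·Cₑ + 4·1.1.
Cₑ = (17.1 − 4.4) / 0.15 = 84.65 mg/L.
Required removal = 1 − 84.65/766 = 88.95 %.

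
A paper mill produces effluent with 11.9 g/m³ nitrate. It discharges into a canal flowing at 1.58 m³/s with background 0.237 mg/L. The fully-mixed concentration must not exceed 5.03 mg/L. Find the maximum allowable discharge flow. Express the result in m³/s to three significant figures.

1.10 m³/s

Mass balance at complete mixing: C_std·(Q_w + Q_r) = Q_w·C_e + Q_r·C_b.
Rearranging, Q_w = Q_r·(C_std − C_b)/(C_e − C_std) = 1.58·(5.03 − 0.237) / (11.9 − 5.03) = 1.102 m³/s.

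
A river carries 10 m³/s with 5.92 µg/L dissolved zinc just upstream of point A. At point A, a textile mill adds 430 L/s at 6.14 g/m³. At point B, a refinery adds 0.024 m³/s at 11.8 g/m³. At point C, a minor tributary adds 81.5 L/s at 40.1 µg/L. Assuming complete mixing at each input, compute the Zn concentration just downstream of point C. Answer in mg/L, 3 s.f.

0.283 mg/L

5.92 µg/L = 0.00592 mg/L.
430 L/s = 0.43 m³/s.
After input A: C = (10·0.00592 + 0.43·6.14) / 10.43 = 0.2588 mg/L.
After input B: C = (10.43·0.2588 + 0.024·11.8) / 10.45 = 0.2853 mg/L.
81.5 L/s = 0.0815 m³/s.
40.1 µg/L = 0.0401 mg/L.
After input C: C = (10.45·0.2853 + 0.0815·0.0401) / 10.54 = 0.2834 mg/L.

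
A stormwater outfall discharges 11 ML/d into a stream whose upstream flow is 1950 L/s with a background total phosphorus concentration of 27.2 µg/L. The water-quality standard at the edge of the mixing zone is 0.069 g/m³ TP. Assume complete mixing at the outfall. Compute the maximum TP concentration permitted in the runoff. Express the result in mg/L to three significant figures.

0.709 mg/L

11 ML/d = 0.1273 m³/s.
1950 L/s = 1.95 m³/s.
27.2 µg/L = 0.0272 mg/L.
Mass balance: 0.069·2.077 = 0.1273·Cₑ + 1.95·0.0272.
Cₑ = (0.1433 − 0.05304) / 0.1273 = 0.7092 mg/L.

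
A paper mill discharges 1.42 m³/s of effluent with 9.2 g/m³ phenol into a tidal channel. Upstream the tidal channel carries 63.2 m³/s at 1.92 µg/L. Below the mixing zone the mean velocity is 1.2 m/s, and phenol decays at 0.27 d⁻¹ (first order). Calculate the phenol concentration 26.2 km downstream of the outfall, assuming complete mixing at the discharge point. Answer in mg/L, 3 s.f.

0.191 mg/L

1.92 µg/L = 0.00192 mg/L.
After complete mixing, C₀ = (1.42·9.2 + 63.2·0.00192) / 64.62 = 0.204 mg/L.
Travel time t = 2.62e+04 m / 1.2 m/s = 2.183e+04 s = 0.2527 d.
C = 0.204·exp(−0.27·0.2527) = 0.204·0.934 = 0.1906 mg/L.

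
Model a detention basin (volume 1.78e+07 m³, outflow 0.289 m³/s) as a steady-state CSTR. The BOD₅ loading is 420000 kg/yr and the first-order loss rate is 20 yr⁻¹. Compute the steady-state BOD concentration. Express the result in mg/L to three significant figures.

Outflow Q = 0.289 m³/s × 3.156e+07 s/yr = 9.12e+06 m³/yr.
Steady-state CSTR mass balance: W = Q·C + k·V·C, so C = W/(Q + kV).
Q + kV = 9.12e+06 + 20·1.78e+07 = 3.651e+08 m³/yr.
C = 420000/3.651e+08 = 0.00115 kg/m³ = 1.15 mg/L.

1.15 mg/L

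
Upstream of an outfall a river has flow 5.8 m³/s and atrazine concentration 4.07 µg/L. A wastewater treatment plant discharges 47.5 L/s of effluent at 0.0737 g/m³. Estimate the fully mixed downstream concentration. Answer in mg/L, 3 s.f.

0.00464 mg/L

47.5 L/s = 0.0475 m³/s.
4.07 µg/L = 0.00407 mg/L.
Conservation of mass across the mixing zone: C = (0.0475·0.0737 + 5.8·0.00407) / (0.0475 + 5.8) = 0.02711/5.848 = 0.004636 mg/L.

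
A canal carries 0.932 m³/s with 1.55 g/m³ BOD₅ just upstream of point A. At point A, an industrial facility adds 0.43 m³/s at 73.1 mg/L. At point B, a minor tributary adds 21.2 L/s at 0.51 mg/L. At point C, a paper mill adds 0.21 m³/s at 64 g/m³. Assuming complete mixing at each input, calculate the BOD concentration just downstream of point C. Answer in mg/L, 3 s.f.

After input A: C = (0.932·1.55 + 0.43·73.1) / 1.362 = 24.14 mg/L.
21.2 L/s = 0.0212 m³/s.
After input B: C = (1.362·24.14 + 0.0212·0.51) / 1.383 = 23.78 mg/L.
After input C: C = (1.383·23.78 + 0.21·64) / 1.593 = 29.08 mg/L.

29.1 mg/L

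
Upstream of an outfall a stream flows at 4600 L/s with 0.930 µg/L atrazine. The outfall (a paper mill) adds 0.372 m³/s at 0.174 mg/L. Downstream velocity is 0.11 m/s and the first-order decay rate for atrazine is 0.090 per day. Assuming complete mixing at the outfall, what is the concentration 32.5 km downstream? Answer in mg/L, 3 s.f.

4600 L/s = 4.6 m³/s.
0.930 µg/L = 0.00093 mg/L.
After complete mixing, C₀ = (0.372·0.174 + 4.6·0.00093) / 4.972 = 0.01388 mg/L.
Travel time t = 3.25e+04 m / 0.11 m/s = 2.955e+05 s = 3.42 d.
C = 0.01388·exp(−0.090·3.42) = 0.01388·0.7351 = 0.0102 mg/L.

0.0102 mg/L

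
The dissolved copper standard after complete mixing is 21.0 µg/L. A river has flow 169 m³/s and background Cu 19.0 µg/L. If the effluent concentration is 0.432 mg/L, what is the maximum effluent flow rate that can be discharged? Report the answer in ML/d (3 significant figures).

19.0 µg/L = 0.019 mg/L.
21.0 µg/L = 0.021 mg/L.
Mass balance at complete mixing: C_std·(Q_w + Q_r) = Q_w·C_e + Q_r·C_b.
Rearranging, Q_w = Q_r·(C_std − C_b)/(C_e − C_std) = 169·(0.021 − 0.019) / (0.432 − 0.021) = 0.8224 m³/s.
= 71.05 ML/d.

71.1 ML/d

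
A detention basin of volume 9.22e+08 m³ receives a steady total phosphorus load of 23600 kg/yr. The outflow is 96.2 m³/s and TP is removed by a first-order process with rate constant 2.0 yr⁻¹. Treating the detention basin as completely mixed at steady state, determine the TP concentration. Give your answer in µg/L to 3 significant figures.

Outflow Q = 96.2 m³/s × 3.156e+07 s/yr = 3.036e+09 m³/yr.
Steady-state CSTR mass balance: W = Q·C + k·V·C, so C = W/(Q + kV).
Q + kV = 3.036e+09 + 2.0·9.22e+08 = 4.88e+09 m³/yr.
C = 23600/4.88e+09 = 4.836e-06 kg/m³ = 0.004836 mg/L = 4.836 µg/L.

4.84 µg/L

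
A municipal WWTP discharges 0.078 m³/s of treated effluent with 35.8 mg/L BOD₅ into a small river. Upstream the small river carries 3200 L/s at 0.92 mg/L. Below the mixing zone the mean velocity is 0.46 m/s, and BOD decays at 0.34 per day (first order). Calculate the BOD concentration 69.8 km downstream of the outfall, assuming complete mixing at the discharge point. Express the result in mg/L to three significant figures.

0.963 mg/L

3200 L/s = 3.2 m³/s.
After complete mixing, C₀ = (0.078·35.8 + 3.2·0.92) / 3.278 = 1.75 mg/L.
Travel time t = 6.98e+04 m / 0.46 m/s = 1.517e+05 s = 1.756 d.
C = 1.75·exp(−0.34·1.756) = 1.75·0.5504 = 0.9632 mg/L.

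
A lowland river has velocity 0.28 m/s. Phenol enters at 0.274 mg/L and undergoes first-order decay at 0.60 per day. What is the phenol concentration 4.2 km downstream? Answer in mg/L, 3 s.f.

0.247 mg/L

Travel time t = 4.2 km / 0.28 m/s = 4200/0.28 = 1.5e+04 s = 0.1736 d.
First-order decay: C = 0.274·exp(−0.60·0.1736) = 0.274·0.9011 = 0.2469 mg/L.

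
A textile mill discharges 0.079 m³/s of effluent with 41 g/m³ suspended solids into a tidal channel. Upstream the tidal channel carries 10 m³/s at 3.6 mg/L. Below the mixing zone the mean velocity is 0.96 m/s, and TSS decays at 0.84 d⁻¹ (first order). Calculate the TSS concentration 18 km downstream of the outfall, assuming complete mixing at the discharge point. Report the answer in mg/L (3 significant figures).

3.24 mg/L

After complete mixing, C₀ = (0.079·41 + 10·3.6) / 10.08 = 3.893 mg/L.
Travel time t = 1.8e+04 m / 0.96 m/s = 1.875e+04 s = 0.217 d.
C = 3.893·exp(−0.84·0.217) = 3.893·0.8334 = 3.244 mg/L.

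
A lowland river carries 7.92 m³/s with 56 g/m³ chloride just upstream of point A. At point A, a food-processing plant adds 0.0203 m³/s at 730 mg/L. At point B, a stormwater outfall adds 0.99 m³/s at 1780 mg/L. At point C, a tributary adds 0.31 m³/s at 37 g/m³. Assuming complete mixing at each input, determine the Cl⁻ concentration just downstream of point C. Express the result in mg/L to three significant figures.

After input A: C = (7.92·56 + 0.0203·730) / 7.94 = 57.72 mg/L.
After input B: C = (7.94·57.72 + 0.99·1780) / 8.93 = 248.7 mg/L.
After input C: C = (8.93·248.7 + 0.31·37) / 9.24 = 241.6 mg/L.

242 mg/L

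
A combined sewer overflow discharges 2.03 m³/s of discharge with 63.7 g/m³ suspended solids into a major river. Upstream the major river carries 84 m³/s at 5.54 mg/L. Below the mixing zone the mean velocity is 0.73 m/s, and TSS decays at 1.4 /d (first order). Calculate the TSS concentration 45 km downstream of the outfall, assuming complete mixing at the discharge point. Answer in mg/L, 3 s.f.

After complete mixing, C₀ = (2.03·63.7 + 84·5.54) / 86.03 = 6.912 mg/L.
Travel time t = 4.5e+04 m / 0.73 m/s = 6.164e+04 s = 0.7135 d.
C = 6.912·exp(−1.4·0.7135) = 6.912·0.3683 = 2.546 mg/L.

2.55 mg/L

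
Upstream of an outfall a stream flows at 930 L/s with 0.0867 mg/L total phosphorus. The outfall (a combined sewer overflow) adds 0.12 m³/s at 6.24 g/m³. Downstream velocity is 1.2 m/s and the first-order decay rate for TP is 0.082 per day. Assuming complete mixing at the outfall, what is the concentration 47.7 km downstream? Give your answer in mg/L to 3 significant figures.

930 L/s = 0.93 m³/s.
After complete mixing, C₀ = (0.12·6.24 + 0.93·0.0867) / 1.05 = 0.7899 mg/L.
Travel time t = 4.77e+04 m / 1.2 m/s = 3.975e+04 s = 0.4601 d.
C = 0.7899·exp(−0.082·0.4601) = 0.7899·0.963 = 0.7607 mg/L.

0.761 mg/L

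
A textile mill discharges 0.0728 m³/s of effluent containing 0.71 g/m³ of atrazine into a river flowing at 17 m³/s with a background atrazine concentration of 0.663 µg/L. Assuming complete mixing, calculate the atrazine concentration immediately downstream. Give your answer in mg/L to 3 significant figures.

0.00369 mg/L

0.663 µg/L = 0.000663 mg/L.
By mass balance at complete mixing, C = (0.0728·0.71 + 17·0.000663) / (0.0728 + 17) = 0.06296/17.07 = 0.003688 mg/L.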